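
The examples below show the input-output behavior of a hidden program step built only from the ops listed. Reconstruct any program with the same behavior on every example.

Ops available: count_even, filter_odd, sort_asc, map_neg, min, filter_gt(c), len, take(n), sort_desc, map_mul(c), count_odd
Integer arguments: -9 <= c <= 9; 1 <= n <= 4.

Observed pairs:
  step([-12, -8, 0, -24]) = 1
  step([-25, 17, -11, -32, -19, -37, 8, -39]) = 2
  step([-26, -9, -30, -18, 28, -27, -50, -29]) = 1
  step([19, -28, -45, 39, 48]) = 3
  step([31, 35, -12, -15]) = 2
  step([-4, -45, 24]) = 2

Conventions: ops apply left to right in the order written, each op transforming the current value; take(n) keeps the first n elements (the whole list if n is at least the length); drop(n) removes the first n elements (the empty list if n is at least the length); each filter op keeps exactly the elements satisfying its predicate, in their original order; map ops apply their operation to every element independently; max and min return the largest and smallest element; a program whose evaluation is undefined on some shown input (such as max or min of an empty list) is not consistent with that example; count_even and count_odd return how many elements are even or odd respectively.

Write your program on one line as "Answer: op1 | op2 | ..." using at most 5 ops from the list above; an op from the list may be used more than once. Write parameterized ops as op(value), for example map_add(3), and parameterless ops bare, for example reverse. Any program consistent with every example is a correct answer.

filter_gt(-5) | map_mul(2) | sort_desc | count_even

Check, running the answer program on each example:
  [-12, -8, 0, -24] -> [0] -> [0] -> [0] -> 1
  [-25, 17, -11, -32, -19, -37, 8, -39] -> [17, 8] -> [34, 16] -> [34, 16] -> 2
  [-26, -9, -30, -18, 28, -27, -50, -29] -> [28] -> [56] -> [56] -> 1
  [19, -28, -45, 39, 48] -> [19, 39, 48] -> [38, 78, 96] -> [96, 78, 38] -> 3
  [31, 35, -12, -15] -> [31, 35] -> [62, 70] -> [70, 62] -> 2
  [-4, -45, 24] -> [-4, 24] -> [-8, 48] -> [48, -8] -> 2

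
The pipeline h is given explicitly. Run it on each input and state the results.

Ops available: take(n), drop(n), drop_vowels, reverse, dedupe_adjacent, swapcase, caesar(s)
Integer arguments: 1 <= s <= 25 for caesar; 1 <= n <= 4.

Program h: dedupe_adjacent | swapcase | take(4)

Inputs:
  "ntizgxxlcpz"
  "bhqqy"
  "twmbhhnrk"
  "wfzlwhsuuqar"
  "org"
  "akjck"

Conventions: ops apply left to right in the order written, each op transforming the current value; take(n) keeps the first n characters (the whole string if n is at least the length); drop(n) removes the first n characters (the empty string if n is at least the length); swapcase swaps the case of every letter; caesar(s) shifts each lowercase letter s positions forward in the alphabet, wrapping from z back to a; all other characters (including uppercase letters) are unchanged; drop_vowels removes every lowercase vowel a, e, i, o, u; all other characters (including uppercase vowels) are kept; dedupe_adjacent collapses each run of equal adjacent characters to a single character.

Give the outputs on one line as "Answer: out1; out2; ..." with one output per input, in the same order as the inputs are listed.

Execution, op by op:
  "ntizgxxlcpz" -> "ntizgxlcpz" -> "NTIZGXLCPZ" -> "NTIZ"
  "bhqqy" -> "bhqy" -> "BHQY" -> "BHQY"
  "twmbhhnrk" -> "twmbhnrk" -> "TWMBHNRK" -> "TWMB"
  "wfzlwhsuuqar" -> "wfzlwhsuqar" -> "WFZLWHSUQAR" -> "WFZL"
  "org" -> "org" -> "ORG" -> "ORG"
  "akjck" -> "akjck" -> "AKJCK" -> "AKJC"

"NTIZ"; "BHQY"; "TWMB"; "WFZL"; "ORG"; "AKJC"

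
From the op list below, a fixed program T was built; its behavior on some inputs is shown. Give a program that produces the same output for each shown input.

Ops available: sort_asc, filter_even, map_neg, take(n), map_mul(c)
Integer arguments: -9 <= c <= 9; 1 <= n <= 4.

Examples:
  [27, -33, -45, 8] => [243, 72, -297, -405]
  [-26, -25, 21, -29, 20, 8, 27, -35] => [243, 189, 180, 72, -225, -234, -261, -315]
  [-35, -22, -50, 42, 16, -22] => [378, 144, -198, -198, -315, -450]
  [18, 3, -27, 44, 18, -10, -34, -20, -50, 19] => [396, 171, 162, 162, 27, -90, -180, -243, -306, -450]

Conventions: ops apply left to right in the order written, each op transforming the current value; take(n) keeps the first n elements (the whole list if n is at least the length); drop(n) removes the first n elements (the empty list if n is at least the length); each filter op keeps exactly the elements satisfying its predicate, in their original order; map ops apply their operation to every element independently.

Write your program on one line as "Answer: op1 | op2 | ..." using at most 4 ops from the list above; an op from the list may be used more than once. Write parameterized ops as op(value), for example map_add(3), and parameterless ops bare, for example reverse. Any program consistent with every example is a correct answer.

map_mul(-3) | sort_asc | map_mul(3) | map_mul(-1)

Check, running the answer program on each example:
  [27, -33, -45, 8] -> [-81, 99, 135, -24] -> [-81, -24, 99, 135] -> [-243, -72, 297, 405] -> [243, 72, -297, -405]
  [-26, -25, 21, -29, 20, 8, 27, -35] -> [78, 75, -63, 87, -60, -24, -81, 105] -> [-81, -63, -60, -24, 75, 78, 87, 105] -> [-243, -189, -180, -72, 225, 234, 261, 315] -> [243, 189, 180, 72, -225, -234, -261, -315]
  [-35, -22, -50, 42, 16, -22] -> [105, 66, 150, -126, -48, 66] -> [-126, -48, 66, 66, 105, 150] -> [-378, -144, 198, 198, 315, 450] -> [378, 144, -198, -198, -315, -450]
  [18, 3, -27, 44, 18, -10, -34, -20, -50, 19] -> [-54, -9, 81, -132, -54, 30, 102, 60, 150, -57] -> [-132, -57, -54, -54, -9, 30, 60, 81, 102, 150] -> [-396, -171, -162, -162, -27, 90, 180, 243, 306, 450] -> [396, 171, 162, 162, 27, -90, -180, -243, -306, -450]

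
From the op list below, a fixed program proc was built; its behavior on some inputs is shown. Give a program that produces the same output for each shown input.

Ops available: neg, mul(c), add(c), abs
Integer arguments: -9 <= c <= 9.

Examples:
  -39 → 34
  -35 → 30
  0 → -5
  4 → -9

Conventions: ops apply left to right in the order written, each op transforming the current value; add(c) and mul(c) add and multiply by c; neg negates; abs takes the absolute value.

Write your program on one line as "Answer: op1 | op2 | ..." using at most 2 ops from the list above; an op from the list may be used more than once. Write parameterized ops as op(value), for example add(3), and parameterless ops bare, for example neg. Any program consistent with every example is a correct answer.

add(5) | neg

Check, running the answer program on each example:
  -39 -> -34 -> 34
  -35 -> -30 -> 30
  0 -> 5 -> -5
  4 -> 9 -> -9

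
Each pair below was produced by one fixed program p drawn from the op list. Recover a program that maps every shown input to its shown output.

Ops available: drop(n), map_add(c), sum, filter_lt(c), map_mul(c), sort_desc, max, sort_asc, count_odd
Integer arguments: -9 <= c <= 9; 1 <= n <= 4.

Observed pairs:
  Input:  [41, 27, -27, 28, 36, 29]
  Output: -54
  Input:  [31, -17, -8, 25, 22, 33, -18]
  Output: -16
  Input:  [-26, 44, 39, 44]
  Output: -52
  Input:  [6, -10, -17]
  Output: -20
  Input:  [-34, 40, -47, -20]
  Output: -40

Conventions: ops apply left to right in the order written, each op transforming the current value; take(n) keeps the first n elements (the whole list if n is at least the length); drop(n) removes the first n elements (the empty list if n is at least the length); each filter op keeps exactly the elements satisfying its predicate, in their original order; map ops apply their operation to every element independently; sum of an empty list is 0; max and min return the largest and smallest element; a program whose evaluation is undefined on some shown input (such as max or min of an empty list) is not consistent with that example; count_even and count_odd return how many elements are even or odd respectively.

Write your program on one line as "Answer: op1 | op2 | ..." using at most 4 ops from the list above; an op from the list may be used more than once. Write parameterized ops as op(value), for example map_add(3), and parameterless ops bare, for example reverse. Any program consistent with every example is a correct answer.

filter_lt(-7) | map_mul(2) | max

Check, running the answer program on each example:
  [41, 27, -27, 28, 36, 29] -> [-27] -> [-54] -> -54
  [31, -17, -8, 25, 22, 33, -18] -> [-17, -8, -18] -> [-34, -16, -36] -> -16
  [-26, 44, 39, 44] -> [-26] -> [-52] -> -52
  [6, -10, -17] -> [-10, -17] -> [-20, -34] -> -20
  [-34, 40, -47, -20] -> [-34, -47, -20] -> [-68, -94, -40] -> -40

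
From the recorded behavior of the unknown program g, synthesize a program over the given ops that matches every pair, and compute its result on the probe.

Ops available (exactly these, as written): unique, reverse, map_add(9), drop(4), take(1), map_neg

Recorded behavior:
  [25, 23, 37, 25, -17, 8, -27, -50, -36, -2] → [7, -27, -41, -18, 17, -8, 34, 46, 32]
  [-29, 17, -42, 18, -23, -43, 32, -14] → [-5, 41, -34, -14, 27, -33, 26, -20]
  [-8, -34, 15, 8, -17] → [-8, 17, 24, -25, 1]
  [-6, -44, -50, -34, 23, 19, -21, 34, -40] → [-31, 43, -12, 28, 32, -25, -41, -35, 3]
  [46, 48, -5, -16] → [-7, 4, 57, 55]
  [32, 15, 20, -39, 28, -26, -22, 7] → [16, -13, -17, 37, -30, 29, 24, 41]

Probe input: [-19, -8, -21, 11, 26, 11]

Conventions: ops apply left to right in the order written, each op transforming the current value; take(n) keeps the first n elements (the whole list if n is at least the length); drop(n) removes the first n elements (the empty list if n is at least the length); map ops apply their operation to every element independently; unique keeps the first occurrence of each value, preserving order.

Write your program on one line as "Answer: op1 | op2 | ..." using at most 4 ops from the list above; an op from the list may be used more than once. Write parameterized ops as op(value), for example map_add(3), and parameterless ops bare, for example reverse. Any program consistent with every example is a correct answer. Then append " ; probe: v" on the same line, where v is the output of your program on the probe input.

reverse | map_add(9) | unique ; probe: [20, 35, -12, 1, -10]

Check, running the answer program on each example:
  [25, 23, 37, 25, -17, 8, -27, -50, -36, -2] -> [-2, -36, -50, -27, 8, -17, 25, 37, 23, 25] -> [7, -27, -41, -18, 17, -8, 34, 46, 32, 34] -> [7, -27, -41, -18, 17, -8, 34, 46, 32]
  [-29, 17, -42, 18, -23, -43, 32, -14] -> [-14, 32, -43, -23, 18, -42, 17, -29] -> [-5, 41, -34, -14, 27, -33, 26, -20] -> [-5, 41, -34, -14, 27, -33, 26, -20]
  [-8, -34, 15, 8, -17] -> [-17, 8, 15, -34, -8] -> [-8, 17, 24, -25, 1] -> [-8, 17, 24, -25, 1]
  [-6, -44, -50, -34, 23, 19, -21, 34, -40] -> [-40, 34, -21, 19, 23, -34, -50, -44, -6] -> [-31, 43, -12, 28, 32, -25, -41, -35, 3] -> [-31, 43, -12, 28, 32, -25, -41, -35, 3]
  [46, 48, -5, -16] -> [-16, -5, 48, 46] -> [-7, 4, 57, 55] -> [-7, 4, 57, 55]
  [32, 15, 20, -39, 28, -26, -22, 7] -> [7, -22, -26, 28, -39, 20, 15, 32] -> [16, -13, -17, 37, -30, 29, 24, 41] -> [16, -13, -17, 37, -30, 29, 24, 41]
  probe: [-19, -8, -21, 11, 26, 11] -> [11, 26, 11, -21, -8, -19] -> [20, 35, 20, -12, 1, -10] -> [20, 35, -12, 1, -10]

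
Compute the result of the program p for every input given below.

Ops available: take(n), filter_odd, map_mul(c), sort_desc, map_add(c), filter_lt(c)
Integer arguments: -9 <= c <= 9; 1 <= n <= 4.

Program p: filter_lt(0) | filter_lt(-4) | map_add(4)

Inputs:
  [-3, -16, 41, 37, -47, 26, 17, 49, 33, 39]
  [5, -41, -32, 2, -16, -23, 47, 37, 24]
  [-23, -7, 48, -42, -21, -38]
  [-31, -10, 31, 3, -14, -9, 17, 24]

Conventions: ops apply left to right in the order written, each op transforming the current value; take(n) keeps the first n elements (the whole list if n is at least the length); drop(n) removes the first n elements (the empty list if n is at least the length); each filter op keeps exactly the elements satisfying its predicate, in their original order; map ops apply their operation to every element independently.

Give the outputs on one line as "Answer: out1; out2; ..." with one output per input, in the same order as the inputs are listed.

[-12, -43]; [-37, -28, -12, -19]; [-19, -3, -38, -17, -34]; [-27, -6, -10, -5]

Execution, op by op:
  [-3, -16, 41, 37, -47, 26, 17, 49, 33, 39] -> [-3, -16, -47] -> [-16, -47] -> [-12, -43]
  [5, -41, -32, 2, -16, -23, 47, 37, 24] -> [-41, -32, -16, -23] -> [-41, -32, -16, -23] -> [-37, -28, -12, -19]
  [-23, -7, 48, -42, -21, -38] -> [-23, -7, -42, -21, -38] -> [-23, -7, -42, -21, -38] -> [-19, -3, -38, -17, -34]
  [-31, -10, 31, 3, -14, -9, 17, 24] -> [-31, -10, -14, -9] -> [-31, -10, -14, -9] -> [-27, -6, -10, -5]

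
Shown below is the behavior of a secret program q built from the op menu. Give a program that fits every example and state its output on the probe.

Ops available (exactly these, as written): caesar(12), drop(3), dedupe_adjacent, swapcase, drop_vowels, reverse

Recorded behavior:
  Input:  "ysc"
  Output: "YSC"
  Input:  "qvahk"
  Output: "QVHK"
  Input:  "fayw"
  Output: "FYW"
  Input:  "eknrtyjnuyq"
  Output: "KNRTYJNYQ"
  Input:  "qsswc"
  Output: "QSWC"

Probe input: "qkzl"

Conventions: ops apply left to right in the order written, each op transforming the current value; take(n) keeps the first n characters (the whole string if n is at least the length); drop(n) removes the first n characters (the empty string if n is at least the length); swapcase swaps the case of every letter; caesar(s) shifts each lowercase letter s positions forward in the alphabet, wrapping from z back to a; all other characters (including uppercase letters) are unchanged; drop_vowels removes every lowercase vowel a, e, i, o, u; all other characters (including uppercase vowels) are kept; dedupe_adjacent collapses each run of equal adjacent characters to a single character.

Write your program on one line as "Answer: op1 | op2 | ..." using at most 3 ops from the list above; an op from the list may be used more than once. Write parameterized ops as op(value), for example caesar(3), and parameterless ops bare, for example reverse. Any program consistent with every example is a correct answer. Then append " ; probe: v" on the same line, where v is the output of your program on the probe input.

drop_vowels | swapcase | dedupe_adjacent ; probe: "QKZL"

Check, running the answer program on each example:
  "ysc" -> "ysc" -> "YSC" -> "YSC"
  "qvahk" -> "qvhk" -> "QVHK" -> "QVHK"
  "fayw" -> "fyw" -> "FYW" -> "FYW"
  "eknrtyjnuyq" -> "knrtyjnyq" -> "KNRTYJNYQ" -> "KNRTYJNYQ"
  "qsswc" -> "qsswc" -> "QSSWC" -> "QSWC"
  probe: "qkzl" -> "qkzl" -> "QKZL" -> "QKZL"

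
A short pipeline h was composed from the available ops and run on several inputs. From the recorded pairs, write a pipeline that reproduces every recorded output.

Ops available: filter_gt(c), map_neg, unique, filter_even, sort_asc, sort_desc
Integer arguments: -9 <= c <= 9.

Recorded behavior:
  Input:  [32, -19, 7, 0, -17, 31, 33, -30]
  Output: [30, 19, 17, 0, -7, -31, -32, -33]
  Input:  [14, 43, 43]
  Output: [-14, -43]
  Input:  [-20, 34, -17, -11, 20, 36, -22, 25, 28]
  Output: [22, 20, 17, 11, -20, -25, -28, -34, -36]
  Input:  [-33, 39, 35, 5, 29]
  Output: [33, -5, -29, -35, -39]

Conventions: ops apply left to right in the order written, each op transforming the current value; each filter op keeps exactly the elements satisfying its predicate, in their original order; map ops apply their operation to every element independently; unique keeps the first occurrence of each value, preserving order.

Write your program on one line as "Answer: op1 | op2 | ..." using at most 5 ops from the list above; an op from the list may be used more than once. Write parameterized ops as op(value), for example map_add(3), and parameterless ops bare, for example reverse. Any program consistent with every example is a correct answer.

sort_desc | unique | map_neg | sort_desc

Check, running the answer program on each example:
  [32, -19, 7, 0, -17, 31, 33, -30] -> [33, 32, 31, 7, 0, -17, -19, -30] -> [33, 32, 31, 7, 0, -17, -19, -30] -> [-33, -32, -31, -7, 0, 17, 19, 30] -> [30, 19, 17, 0, -7, -31, -32, -33]
  [14, 43, 43] -> [43, 43, 14] -> [43, 14] -> [-43, -14] -> [-14, -43]
  [-20, 34, -17, -11, 20, 36, -22, 25, 28] -> [36, 34, 28, 25, 20, -11, -17, -20, -22] -> [36, 34, 28, 25, 20, -11, -17, -20, -22] -> [-36, -34, -28, -25, -20, 11, 17, 20, 22] -> [22, 20, 17, 11, -20, -25, -28, -34, -36]
  [-33, 39, 35, 5, 29] -> [39, 35, 29, 5, -33] -> [39, 35, 29, 5, -33] -> [-39, -35, -29, -5, 33] -> [33, -5, -29, -35, -39]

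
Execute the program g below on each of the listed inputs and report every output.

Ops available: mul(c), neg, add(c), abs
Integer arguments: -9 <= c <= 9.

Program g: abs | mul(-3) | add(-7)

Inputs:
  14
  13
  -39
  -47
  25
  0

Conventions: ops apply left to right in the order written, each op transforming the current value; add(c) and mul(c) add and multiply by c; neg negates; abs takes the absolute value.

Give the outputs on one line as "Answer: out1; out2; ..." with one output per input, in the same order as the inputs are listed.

Execution, op by op:
  14 -> 14 -> -42 -> -49
  13 -> 13 -> -39 -> -46
  -39 -> 39 -> -117 -> -124
  -47 -> 47 -> -141 -> -148
  25 -> 25 -> -75 -> -82
  0 -> 0 -> 0 -> -7

-49; -46; -124; -148; -82; -7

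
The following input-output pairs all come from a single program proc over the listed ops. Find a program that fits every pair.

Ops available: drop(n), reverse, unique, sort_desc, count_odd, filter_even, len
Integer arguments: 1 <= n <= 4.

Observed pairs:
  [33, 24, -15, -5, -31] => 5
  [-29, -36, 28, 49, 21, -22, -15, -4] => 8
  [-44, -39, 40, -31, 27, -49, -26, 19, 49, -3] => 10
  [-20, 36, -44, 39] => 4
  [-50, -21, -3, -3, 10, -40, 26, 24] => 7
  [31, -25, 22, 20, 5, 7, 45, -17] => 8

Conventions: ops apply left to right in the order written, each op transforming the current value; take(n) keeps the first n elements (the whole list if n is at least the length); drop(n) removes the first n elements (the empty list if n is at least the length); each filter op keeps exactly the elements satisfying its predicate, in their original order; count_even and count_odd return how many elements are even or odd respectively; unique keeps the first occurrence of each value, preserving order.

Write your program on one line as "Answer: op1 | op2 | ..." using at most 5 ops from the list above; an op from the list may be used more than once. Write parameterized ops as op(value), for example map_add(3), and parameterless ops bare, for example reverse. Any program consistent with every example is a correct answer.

reverse | sort_desc | unique | len

Check, running the answer program on each example:
  [33, 24, -15, -5, -31] -> [-31, -5, -15, 24, 33] -> [33, 24, -5, -15, -31] -> [33, 24, -5, -15, -31] -> 5
  [-29, -36, 28, 49, 21, -22, -15, -4] -> [-4, -15, -22, 21, 49, 28, -36, -29] -> [49, 28, 21, -4, -15, -22, -29, -36] -> [49, 28, 21, -4, -15, -22, -29, -36] -> 8
  [-44, -39, 40, -31, 27, -49, -26, 19, 49, -3] -> [-3, 49, 19, -26, -49, 27, -31, 40, -39, -44] -> [49, 40, 27, 19, -3, -26, -31, -39, -44, -49] -> [49, 40, 27, 19, -3, -26, -31, -39, -44, -49] -> 10
  [-20, 36, -44, 39] -> [39, -44, 36, -20] -> [39, 36, -20, -44] -> [39, 36, -20, -44] -> 4
  [-50, -21, -3, -3, 10, -40, 26, 24] -> [24, 26, -40, 10, -3, -3, -21, -50] -> [26, 24, 10, -3, -3, -21, -40, -50] -> [26, 24, 10, -3, -21, -40, -50] -> 7
  [31, -25, 22, 20, 5, 7, 45, -17] -> [-17, 45, 7, 5, 20, 22, -25, 31] -> [45, 31, 22, 20, 7, 5, -17, -25] -> [45, 31, 22, 20, 7, 5, -17, -25] -> 8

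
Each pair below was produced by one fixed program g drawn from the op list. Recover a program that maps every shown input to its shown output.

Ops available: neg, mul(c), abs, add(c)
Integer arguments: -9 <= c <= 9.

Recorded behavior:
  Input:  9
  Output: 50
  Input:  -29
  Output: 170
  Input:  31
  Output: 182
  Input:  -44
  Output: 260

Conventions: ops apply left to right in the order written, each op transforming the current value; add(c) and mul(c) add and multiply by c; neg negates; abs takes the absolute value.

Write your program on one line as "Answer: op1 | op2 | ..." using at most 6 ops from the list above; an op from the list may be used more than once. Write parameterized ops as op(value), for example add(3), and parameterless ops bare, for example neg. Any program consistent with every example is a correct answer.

neg | abs | neg | mul(-6) | add(-4)

Check, running the answer program on each example:
  9 -> -9 -> 9 -> -9 -> 54 -> 50
  -29 -> 29 -> 29 -> -29 -> 174 -> 170
  31 -> -31 -> 31 -> -31 -> 186 -> 182
  -44 -> 44 -> 44 -> -44 -> 264 -> 260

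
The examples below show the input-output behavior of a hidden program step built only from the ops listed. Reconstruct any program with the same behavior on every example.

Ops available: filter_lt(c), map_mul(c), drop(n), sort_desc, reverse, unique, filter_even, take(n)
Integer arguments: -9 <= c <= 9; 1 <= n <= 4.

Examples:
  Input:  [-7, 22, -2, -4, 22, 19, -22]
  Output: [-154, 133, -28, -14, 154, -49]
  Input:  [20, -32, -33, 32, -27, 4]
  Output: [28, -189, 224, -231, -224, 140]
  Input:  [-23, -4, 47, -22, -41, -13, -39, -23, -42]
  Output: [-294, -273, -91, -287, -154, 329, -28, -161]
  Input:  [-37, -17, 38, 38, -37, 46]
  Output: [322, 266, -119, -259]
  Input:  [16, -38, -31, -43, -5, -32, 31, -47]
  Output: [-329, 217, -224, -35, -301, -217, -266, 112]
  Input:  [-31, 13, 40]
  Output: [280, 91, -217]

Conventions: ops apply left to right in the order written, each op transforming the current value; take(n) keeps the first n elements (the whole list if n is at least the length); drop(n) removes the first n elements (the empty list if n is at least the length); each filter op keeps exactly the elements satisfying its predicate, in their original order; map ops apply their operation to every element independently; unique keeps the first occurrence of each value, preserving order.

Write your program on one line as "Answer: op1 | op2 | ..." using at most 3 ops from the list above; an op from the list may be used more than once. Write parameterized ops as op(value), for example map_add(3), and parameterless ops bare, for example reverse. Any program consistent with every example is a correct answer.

unique | reverse | map_mul(7)

Check, running the answer program on each example:
  [-7, 22, -2, -4, 22, 19, -22] -> [-7, 22, -2, -4, 19, -22] -> [-22, 19, -4, -2, 22, -7] -> [-154, 133, -28, -14, 154, -49]
  [20, -32, -33, 32, -27, 4] -> [20, -32, -33, 32, -27, 4] -> [4, -27, 32, -33, -32, 20] -> [28, -189, 224, -231, -224, 140]
  [-23, -4, 47, -22, -41, -13, -39, -23, -42] -> [-23, -4, 47, -22, -41, -13, -39, -42] -> [-42, -39, -13, -41, -22, 47, -4, -23] -> [-294, -273, -91, -287, -154, 329, -28, -161]
  [-37, -17, 38, 38, -37, 46] -> [-37, -17, 38, 46] -> [46, 38, -17, -37] -> [322, 266, -119, -259]
  [16, -38, -31, -43, -5, -32, 31, -47] -> [16, -38, -31, -43, -5, -32, 31, -47] -> [-47, 31, -32, -5, -43, -31, -38, 16] -> [-329, 217, -224, -35, -301, -217, -266, 112]
  [-31, 13, 40] -> [-31, 13, 40] -> [40, 13, -31] -> [280, 91, -217]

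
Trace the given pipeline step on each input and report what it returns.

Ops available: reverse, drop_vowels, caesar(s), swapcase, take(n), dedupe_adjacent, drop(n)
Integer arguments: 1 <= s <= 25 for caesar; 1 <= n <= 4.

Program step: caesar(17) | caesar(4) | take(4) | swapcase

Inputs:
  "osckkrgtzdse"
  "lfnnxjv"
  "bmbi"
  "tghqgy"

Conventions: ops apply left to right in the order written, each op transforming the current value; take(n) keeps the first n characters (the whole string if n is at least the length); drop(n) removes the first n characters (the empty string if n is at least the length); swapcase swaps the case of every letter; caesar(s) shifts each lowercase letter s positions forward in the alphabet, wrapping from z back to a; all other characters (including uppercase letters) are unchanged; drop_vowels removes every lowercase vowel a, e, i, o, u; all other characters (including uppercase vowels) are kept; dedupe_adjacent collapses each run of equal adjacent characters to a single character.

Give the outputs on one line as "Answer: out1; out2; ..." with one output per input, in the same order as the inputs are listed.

Execution, op by op:
  "osckkrgtzdse" -> "fjtbbixkqujv" -> "jnxffmbouynz" -> "jnxf" -> "JNXF"
  "lfnnxjv" -> "cweeoam" -> "gaiiseq" -> "gaii" -> "GAII"
  "bmbi" -> "sdsz" -> "whwd" -> "whwd" -> "WHWD"
  "tghqgy" -> "kxyhxp" -> "obclbt" -> "obcl" -> "OBCL"

"JNXF"; "GAII"; "WHWD"; "OBCL"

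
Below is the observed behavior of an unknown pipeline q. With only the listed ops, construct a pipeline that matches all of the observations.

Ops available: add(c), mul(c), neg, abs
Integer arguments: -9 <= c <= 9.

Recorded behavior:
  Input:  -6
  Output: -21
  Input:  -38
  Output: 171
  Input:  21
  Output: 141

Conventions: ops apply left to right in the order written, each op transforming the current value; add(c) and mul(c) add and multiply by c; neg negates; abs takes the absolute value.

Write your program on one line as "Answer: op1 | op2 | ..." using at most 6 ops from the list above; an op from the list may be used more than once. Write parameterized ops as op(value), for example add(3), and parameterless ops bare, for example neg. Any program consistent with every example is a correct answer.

add(6) | mul(2) | abs | add(-7) | mul(3)

Check, running the answer program on each example:
  -6 -> 0 -> 0 -> 0 -> -7 -> -21
  -38 -> -32 -> -64 -> 64 -> 57 -> 171
  21 -> 27 -> 54 -> 54 -> 47 -> 141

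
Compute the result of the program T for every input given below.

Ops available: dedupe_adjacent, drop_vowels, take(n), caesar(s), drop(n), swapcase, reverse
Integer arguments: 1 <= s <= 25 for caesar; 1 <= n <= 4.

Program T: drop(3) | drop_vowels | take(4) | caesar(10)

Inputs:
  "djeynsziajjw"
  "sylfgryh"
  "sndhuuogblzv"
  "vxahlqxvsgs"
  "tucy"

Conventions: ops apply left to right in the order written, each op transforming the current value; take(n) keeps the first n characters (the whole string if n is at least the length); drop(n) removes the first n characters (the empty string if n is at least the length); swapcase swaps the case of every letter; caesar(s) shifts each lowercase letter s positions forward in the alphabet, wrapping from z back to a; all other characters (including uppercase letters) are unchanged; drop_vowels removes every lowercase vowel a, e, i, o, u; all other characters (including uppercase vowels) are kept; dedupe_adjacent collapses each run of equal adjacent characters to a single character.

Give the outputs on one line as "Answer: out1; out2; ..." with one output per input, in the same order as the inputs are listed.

"ixcj"; "pqbi"; "rqlv"; "rvah"; "i"

Execution, op by op:
  "djeynsziajjw" -> "ynsziajjw" -> "ynszjjw" -> "ynsz" -> "ixcj"
  "sylfgryh" -> "fgryh" -> "fgryh" -> "fgry" -> "pqbi"
  "sndhuuogblzv" -> "huuogblzv" -> "hgblzv" -> "hgbl" -> "rqlv"
  "vxahlqxvsgs" -> "hlqxvsgs" -> "hlqxvsgs" -> "hlqx" -> "rvah"
  "tucy" -> "y" -> "y" -> "y" -> "i"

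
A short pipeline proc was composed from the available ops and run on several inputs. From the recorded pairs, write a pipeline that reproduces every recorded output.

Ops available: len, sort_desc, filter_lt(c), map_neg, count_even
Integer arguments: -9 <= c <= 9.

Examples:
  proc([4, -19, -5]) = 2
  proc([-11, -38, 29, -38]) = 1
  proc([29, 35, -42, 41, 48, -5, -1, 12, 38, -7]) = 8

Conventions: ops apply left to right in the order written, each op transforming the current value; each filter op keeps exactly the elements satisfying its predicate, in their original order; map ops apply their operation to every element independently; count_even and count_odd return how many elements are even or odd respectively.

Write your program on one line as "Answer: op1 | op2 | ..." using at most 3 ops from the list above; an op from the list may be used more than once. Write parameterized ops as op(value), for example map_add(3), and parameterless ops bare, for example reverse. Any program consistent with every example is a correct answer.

map_neg | filter_lt(7) | len

Check, running the answer program on each example:
  [4, -19, -5] -> [-4, 19, 5] -> [-4, 5] -> 2
  [-11, -38, 29, -38] -> [11, 38, -29, 38] -> [-29] -> 1
  [29, 35, -42, 41, 48, -5, -1, 12, 38, -7] -> [-29, -35, 42, -41, -48, 5, 1, -12, -38, 7] -> [-29, -35, -41, -48, 5, 1, -12, -38] -> 8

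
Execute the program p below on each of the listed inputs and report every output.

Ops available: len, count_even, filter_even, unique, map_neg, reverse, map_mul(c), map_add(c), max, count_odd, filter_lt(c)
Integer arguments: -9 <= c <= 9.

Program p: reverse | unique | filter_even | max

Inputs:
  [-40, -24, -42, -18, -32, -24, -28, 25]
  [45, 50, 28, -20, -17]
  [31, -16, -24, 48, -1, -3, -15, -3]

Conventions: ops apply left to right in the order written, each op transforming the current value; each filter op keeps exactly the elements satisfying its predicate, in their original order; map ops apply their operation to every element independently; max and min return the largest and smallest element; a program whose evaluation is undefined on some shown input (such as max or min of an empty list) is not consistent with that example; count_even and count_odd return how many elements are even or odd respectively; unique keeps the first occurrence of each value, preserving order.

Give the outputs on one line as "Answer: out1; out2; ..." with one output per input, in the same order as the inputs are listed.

Execution, op by op:
  [-40, -24, -42, -18, -32, -24, -28, 25] -> [25, -28, -24, -32, -18, -42, -24, -40] -> [25, -28, -24, -32, -18, -42, -40] -> [-28, -24, -32, -18, -42, -40] -> -18
  [45, 50, 28, -20, -17] -> [-17, -20, 28, 50, 45] -> [-17, -20, 28, 50, 45] -> [-20, 28, 50] -> 50
  [31, -16, -24, 48, -1, -3, -15, -3] -> [-3, -15, -3, -1, 48, -24, -16, 31] -> [-3, -15, -1, 48, -24, -16, 31] -> [48, -24, -16] -> 48

-18; 50; 48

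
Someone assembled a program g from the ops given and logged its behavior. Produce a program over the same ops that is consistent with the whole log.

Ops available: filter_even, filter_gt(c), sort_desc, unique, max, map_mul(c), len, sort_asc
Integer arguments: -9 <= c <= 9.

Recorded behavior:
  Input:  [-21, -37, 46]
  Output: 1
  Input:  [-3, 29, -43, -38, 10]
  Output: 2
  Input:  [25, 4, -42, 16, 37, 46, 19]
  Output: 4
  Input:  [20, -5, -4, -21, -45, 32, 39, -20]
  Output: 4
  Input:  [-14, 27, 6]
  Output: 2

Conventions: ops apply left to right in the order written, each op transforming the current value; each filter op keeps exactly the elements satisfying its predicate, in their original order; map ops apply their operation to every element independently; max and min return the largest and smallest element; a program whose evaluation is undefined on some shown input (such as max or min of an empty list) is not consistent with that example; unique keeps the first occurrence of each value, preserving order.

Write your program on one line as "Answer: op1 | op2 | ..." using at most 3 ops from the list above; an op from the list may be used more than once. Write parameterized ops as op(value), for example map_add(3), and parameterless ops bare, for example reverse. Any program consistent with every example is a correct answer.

filter_even | map_mul(6) | len

Check, running the answer program on each example:
  [-21, -37, 46] -> [46] -> [276] -> 1
  [-3, 29, -43, -38, 10] -> [-38, 10] -> [-228, 60] -> 2
  [25, 4, -42, 16, 37, 46, 19] -> [4, -42, 16, 46] -> [24, -252, 96, 276] -> 4
  [20, -5, -4, -21, -45, 32, 39, -20] -> [20, -4, 32, -20] -> [120, -24, 192, -120] -> 4
  [-14, 27, 6] -> [-14, 6] -> [-84, 36] -> 2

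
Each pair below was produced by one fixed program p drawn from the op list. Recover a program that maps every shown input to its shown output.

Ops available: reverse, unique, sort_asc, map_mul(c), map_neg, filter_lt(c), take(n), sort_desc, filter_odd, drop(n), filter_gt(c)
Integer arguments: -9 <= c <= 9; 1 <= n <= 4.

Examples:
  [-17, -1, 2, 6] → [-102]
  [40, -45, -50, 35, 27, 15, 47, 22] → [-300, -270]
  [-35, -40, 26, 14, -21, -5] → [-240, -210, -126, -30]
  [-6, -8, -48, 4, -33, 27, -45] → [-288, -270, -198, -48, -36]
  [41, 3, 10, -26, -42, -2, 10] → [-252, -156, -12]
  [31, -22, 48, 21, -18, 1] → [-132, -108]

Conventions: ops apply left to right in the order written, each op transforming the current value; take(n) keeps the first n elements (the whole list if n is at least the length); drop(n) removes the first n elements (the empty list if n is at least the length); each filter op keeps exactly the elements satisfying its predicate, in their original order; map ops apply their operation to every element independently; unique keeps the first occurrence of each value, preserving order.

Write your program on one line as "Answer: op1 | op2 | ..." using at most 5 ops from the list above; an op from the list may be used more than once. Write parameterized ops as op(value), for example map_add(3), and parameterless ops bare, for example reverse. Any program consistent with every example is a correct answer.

reverse | map_mul(6) | unique | sort_asc | filter_lt(-8)

Check, running the answer program on each example:
  [-17, -1, 2, 6] -> [6, 2, -1, -17] -> [36, 12, -6, -102] -> [36, 12, -6, -102] -> [-102, -6, 12, 36] -> [-102]
  [40, -45, -50, 35, 27, 15, 47, 22] -> [22, 47, 15, 27, 35, -50, -45, 40] -> [132, 282, 90, 162, 210, -300, -270, 240] -> [132, 282, 90, 162, 210, -300, -270, 240] -> [-300, -270, 90, 132, 162, 210, 240, 282] -> [-300, -270]
  [-35, -40, 26, 14, -21, -5] -> [-5, -21, 14, 26, -40, -35] -> [-30, -126, 84, 156, -240, -210] -> [-30, -126, 84, 156, -240, -210] -> [-240, -210, -126, -30, 84, 156] -> [-240, -210, -126, -30]
  [-6, -8, -48, 4, -33, 27, -45] -> [-45, 27, -33, 4, -48, -8, -6] -> [-270, 162, -198, 24, -288, -48, -36] -> [-270, 162, -198, 24, -288, -48, -36] -> [-288, -270, -198, -48, -36, 24, 162] -> [-288, -270, -198, -48, -36]
  [41, 3, 10, -26, -42, -2, 10] -> [10, -2, -42, -26, 10, 3, 41] -> [60, -12, -252, -156, 60, 18, 246] -> [60, -12, -252, -156, 18, 246] -> [-252, -156, -12, 18, 60, 246] -> [-252, -156, -12]
  [31, -22, 48, 21, -18, 1] -> [1, -18, 21, 48, -22, 31] -> [6, -108, 126, 288, -132, 186] -> [6, -108, 126, 288, -132, 186] -> [-132, -108, 6, 126, 186, 288] -> [-132, -108]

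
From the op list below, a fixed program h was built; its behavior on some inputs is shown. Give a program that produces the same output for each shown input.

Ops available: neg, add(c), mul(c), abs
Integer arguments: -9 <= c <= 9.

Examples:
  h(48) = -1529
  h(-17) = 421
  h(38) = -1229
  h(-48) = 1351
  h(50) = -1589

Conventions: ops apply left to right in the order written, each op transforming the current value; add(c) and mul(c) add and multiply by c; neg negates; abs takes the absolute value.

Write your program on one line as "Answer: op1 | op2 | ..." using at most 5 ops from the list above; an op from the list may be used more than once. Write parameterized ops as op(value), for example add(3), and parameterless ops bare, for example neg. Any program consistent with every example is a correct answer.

mul(5) | add(8) | add(7) | mul(-6) | add(1)

Check, running the answer program on each example:
  48 -> 240 -> 248 -> 255 -> -1530 -> -1529
  -17 -> -85 -> -77 -> -70 -> 420 -> 421
  38 -> 190 -> 198 -> 205 -> -1230 -> -1229
  -48 -> -240 -> -232 -> -225 -> 1350 -> 1351
  50 -> 250 -> 258 -> 265 -> -1590 -> -1589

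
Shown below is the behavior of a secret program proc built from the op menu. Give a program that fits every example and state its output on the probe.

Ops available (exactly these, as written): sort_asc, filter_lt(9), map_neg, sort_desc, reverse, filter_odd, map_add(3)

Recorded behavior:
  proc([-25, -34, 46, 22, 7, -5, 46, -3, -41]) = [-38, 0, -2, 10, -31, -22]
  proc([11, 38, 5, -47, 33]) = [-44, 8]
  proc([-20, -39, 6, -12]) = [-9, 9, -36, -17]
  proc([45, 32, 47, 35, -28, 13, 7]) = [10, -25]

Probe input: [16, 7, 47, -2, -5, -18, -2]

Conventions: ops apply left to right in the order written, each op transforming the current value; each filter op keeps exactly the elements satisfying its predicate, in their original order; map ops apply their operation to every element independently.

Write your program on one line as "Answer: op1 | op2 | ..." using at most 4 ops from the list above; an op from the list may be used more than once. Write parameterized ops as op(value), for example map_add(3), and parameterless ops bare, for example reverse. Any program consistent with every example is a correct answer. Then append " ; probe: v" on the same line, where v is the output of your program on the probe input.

reverse | filter_lt(9) | map_add(3) ; probe: [1, -15, -2, 1, 10]

Check, running the answer program on each example:
  [-25, -34, 46, 22, 7, -5, 46, -3, -41] -> [-41, -3, 46, -5, 7, 22, 46, -34, -25] -> [-41, -3, -5, 7, -34, -25] -> [-38, 0, -2, 10, -31, -22]
  [11, 38, 5, -47, 33] -> [33, -47, 5, 38, 11] -> [-47, 5] -> [-44, 8]
  [-20, -39, 6, -12] -> [-12, 6, -39, -20] -> [-12, 6, -39, -20] -> [-9, 9, -36, -17]
  [45, 32, 47, 35, -28, 13, 7] -> [7, 13, -28, 35, 47, 32, 45] -> [7, -28] -> [10, -25]
  probe: [16, 7, 47, -2, -5, -18, -2] -> [-2, -18, -5, -2, 47, 7, 16] -> [-2, -18, -5, -2, 7] -> [1, -15, -2, 1, 10]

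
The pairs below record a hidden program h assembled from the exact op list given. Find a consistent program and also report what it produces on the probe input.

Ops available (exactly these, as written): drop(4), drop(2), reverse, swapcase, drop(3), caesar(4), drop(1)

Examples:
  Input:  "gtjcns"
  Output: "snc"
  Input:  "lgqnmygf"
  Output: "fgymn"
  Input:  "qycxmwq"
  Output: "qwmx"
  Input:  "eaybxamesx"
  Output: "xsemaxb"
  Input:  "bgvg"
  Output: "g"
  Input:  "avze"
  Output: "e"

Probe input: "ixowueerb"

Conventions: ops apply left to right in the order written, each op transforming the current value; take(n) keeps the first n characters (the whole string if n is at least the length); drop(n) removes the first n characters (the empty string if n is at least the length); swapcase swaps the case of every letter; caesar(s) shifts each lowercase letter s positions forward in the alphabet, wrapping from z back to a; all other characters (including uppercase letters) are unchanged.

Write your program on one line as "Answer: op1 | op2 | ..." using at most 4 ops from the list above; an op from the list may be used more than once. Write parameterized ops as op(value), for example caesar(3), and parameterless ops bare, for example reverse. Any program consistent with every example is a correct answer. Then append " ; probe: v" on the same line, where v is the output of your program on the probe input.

drop(1) | drop(2) | reverse ; probe: "breeuw"

Check, running the answer program on each example:
  "gtjcns" -> "tjcns" -> "cns" -> "snc"
  "lgqnmygf" -> "gqnmygf" -> "nmygf" -> "fgymn"
  "qycxmwq" -> "ycxmwq" -> "xmwq" -> "qwmx"
  "eaybxamesx" -> "aybxamesx" -> "bxamesx" -> "xsemaxb"
  "bgvg" -> "gvg" -> "g" -> "g"
  "avze" -> "vze" -> "e" -> "e"
  probe: "ixowueerb" -> "xowueerb" -> "wueerb" -> "breeuw"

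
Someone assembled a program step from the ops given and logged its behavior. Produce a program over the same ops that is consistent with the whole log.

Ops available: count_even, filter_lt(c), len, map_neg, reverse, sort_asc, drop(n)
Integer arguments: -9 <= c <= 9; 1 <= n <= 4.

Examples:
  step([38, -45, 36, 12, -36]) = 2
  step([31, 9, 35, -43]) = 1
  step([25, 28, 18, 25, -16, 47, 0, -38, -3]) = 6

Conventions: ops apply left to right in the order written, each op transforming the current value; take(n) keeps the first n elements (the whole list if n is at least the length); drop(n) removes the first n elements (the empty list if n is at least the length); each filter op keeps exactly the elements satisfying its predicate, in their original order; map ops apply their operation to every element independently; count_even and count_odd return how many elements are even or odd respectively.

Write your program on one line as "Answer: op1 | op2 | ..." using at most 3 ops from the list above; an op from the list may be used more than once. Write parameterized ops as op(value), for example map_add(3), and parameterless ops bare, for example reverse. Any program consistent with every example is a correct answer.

drop(1) | drop(2) | len

Check, running the answer program on each example:
  [38, -45, 36, 12, -36] -> [-45, 36, 12, -36] -> [12, -36] -> 2
  [31, 9, 35, -43] -> [9, 35, -43] -> [-43] -> 1
  [25, 28, 18, 25, -16, 47, 0, -38, -3] -> [28, 18, 25, -16, 47, 0, -38, -3] -> [25, -16, 47, 0, -38, -3] -> 6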